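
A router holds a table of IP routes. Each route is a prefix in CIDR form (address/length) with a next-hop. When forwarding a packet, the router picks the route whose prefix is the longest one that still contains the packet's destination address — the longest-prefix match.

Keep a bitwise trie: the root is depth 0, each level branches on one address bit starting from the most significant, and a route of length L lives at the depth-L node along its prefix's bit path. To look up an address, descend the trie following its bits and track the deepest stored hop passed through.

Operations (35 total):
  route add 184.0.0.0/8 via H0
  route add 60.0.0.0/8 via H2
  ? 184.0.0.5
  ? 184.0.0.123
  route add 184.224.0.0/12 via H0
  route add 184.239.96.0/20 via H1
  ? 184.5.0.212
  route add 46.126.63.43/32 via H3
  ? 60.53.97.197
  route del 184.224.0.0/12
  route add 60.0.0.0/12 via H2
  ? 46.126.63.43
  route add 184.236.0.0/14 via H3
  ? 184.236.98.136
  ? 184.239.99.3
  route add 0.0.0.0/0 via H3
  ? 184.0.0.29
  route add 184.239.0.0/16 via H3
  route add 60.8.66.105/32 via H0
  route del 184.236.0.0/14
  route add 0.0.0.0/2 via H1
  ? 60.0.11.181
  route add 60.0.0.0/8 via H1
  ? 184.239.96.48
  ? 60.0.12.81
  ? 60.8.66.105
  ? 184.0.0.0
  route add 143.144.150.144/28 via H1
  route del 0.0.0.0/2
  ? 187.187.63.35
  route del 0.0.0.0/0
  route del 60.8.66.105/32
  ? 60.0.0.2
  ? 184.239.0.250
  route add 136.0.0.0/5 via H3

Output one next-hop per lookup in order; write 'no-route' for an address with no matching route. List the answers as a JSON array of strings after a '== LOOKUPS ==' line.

Process each operation:
  add 184.0.0.0/8 -> H0 at depth 8
  add 60.0.0.0/8 -> H2 at depth 8
  lookup 184.0.0.5: bits 10111000 walk d0:-→d1:-→d2:-→d3:-→d4:-→d5:-→d6:-→d7:-→d8:H0 -> H0
  lookup 184.0.0.123: bits 10111000 walk d0:-→d1:-→d2:-→d3:-→d4:-→d5:-→d6:-→d7:-→d8:H0 -> H0
  add 184.224.0.0/12 -> H0 at depth 12
  add 184.239.96.0/20 -> H1 at depth 20
  lookup 184.5.0.212: bits 10111000 walk d0:-→d1:-→d2:-→d3:-→d4:-→d5:-→d6:-→d7:-→d8:H0 -> H0
  add 46.126.63.43/32 -> H3 at depth 32
  lookup 60.53.97.197: bits 00111100 walk d0:-→d1:-→d2:-→d3:-→d4:-→d5:-→d6:-→d7:-→d8:H2 -> H2
  del 184.224.0.0/12 (clear depth 12)
  add 60.0.0.0/12 -> H2 at depth 12
  lookup 46.126.63.43: bits 00101110011111100011111100101011 walk d0:-→d1:-→d2:-→d3:-→d4:-→d5:-→d6:-→d7:-→d8:-→d9:-→d10:-→d11:-→d12:-→d13:-→d14:-→d15:-→d16:-→d17:-→d18:-→d19:-→d20:-→d21:-→d22:-→d23:-→d24:-→d25:-→d26:-→d27:-→d28:-→d29:-→d30:-→d31:-→d32:H3 -> H3
  add 184.236.0.0/14 -> H3 at depth 14
  lookup 184.236.98.136: bits 10111000111011 walk d0:-→d1:-→d2:-→d3:-→d4:-→d5:-→d6:-→d7:-→d8:H0→d9:-→d10:-→d11:-→d12:-→d13:-→d14:H3 -> H3
  lookup 184.239.99.3: bits 10111000111011110110 walk d0:-→d1:-→d2:-→d3:-→d4:-→d5:-→d6:-→d7:-→d8:H0→d9:-→d10:-→d11:-→d12:-→d13:-→d14:H3→d15:-→d16:-→d17:-→d18:-→d19:-→d20:H1 -> H1
  add 0.0.0.0/0 -> H3 at depth 0
  lookup 184.0.0.29: bits 10111000 walk d0:H3→d1:-→d2:-→d3:-→d4:-→d5:-→d6:-→d7:-→d8:H0 -> H0
  add 184.239.0.0/16 -> H3 at depth 16
  add 60.8.66.105/32 -> H0 at depth 32
  del 184.236.0.0/14 (clear depth 14)
  add 0.0.0.0/2 -> H1 at depth 2
  lookup 60.0.11.181: bits 001111000000 walk d0:H3→d1:-→d2:H1→d3:-→d4:-→d5:-→d6:-→d7:-→d8:H2→d9:-→d10:-→d11:-→d12:H2 -> H2
  add 60.0.0.0/8 -> H1 at depth 8
  lookup 184.239.96.48: bits 10111000111011110110 walk d0:H3→d1:-→d2:-→d3:-→d4:-→d5:-→d6:-→d7:-→d8:H0→d9:-→d10:-→d11:-→d12:-→d13:-→d14:-→d15:-→d16:H3→d17:-→d18:-→d19:-→d20:H1 -> H1
  lookup 60.0.12.81: bits 001111000000 walk d0:H3→d1:-→d2:H1→d3:-→d4:-→d5:-→d6:-→d7:-→d8:H1→d9:-→d10:-→d11:-→d12:H2 -> H2
  lookup 60.8.66.105: bits 00111100000010000100001001101001 walk d0:H3→d1:-→d2:H1→d3:-→d4:-→d5:-→d6:-→d7:-→d8:H1→d9:-→d10:-→d11:-→d12:H2→d13:-→d14:-→d15:-→d16:-→d17:-→d18:-→d19:-→d20:-→d21:-→d22:-→d23:-→d24:-→d25:-→d26:-→d27:-→d28:-→d29:-→d30:-→d31:-→d32:H0 -> H0
  lookup 184.0.0.0: bits 10111000 walk d0:H3→d1:-→d2:-→d3:-→d4:-→d5:-→d6:-→d7:-→d8:H0 -> H0
  add 143.144.150.144/28 -> H1 at depth 28
  del 0.0.0.0/2 (clear depth 2)
  lookup 187.187.63.35: bits 101110 walk d0:H3→d1:-→d2:-→d3:-→d4:-→d5:-→d6:- -> H3
  del 0.0.0.0/0 (clear depth 0)
  del 60.8.66.105/32 (clear depth 32)
  lookup 60.0.0.2: bits 001111000000 walk d0:-→d1:-→d2:-→d3:-→d4:-→d5:-→d6:-→d7:-→d8:H1→d9:-→d10:-→d11:-→d12:H2 -> H2
  lookup 184.239.0.250: bits 10111000111011110 walk d0:-→d1:-→d2:-→d3:-→d4:-→d5:-→d6:-→d7:-→d8:H0→d9:-→d10:-→d11:-→d12:-→d13:-→d14:-→d15:-→d16:H3→d17:- -> H3
  add 136.0.0.0/5 -> H3 at depth 5

== LOOKUPS ==
["H0","H0","H0","H2","H3","H3","H1","H0","H2","H1","H2","H0","H0","H3","H2","H3"]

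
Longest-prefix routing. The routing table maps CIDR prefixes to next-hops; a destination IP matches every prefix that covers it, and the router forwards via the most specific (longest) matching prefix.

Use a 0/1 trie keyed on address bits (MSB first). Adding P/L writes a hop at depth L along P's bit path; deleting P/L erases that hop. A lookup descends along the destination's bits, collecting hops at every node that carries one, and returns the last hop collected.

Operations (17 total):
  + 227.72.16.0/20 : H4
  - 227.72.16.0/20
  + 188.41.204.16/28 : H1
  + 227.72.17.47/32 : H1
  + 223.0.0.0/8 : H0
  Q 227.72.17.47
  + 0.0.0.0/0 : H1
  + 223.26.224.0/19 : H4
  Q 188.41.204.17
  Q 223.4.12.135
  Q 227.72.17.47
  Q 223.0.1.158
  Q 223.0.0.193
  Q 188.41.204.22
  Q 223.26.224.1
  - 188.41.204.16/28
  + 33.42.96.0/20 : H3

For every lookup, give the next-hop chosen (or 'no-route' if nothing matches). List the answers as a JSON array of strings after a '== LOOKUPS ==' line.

Trace:
  add 227.72.16.0/20 -> H4 at depth 20
  del 227.72.16.0/20 (clear depth 20)
  add 188.41.204.16/28 -> H1 at depth 28
  add 227.72.17.47/32 -> H1 at depth 32
  add 223.0.0.0/8 -> H0 at depth 8
  Q 227.72.17.47: descend 11100011010010000001000100101111 ; hops seen [H1] ; pick H1
  add 0.0.0.0/0 -> H1 at depth 0
  add 223.26.224.0/19 -> H4 at depth 19
  Q 188.41.204.17: descend 1011110000101001110011000001 ; hops seen [H1,H1] ; pick H1
  Q 223.4.12.135: descend 11011111000 ; hops seen [H1,H0] ; pick H0
  Q 227.72.17.47: descend 11100011010010000001000100101111 ; hops seen [H1,H1] ; pick H1
  Q 223.0.1.158: descend 11011111000 ; hops seen [H1,H0] ; pick H0
  Q 223.0.0.193: descend 11011111000 ; hops seen [H1,H0] ; pick H0
  Q 188.41.204.22: descend 1011110000101001110011000001 ; hops seen [H1,H1] ; pick H1
  Q 223.26.224.1: descend 1101111100011010111 ; hops seen [H1,H0,H4] ; pick H4
  del 188.41.204.16/28 (clear depth 28)
  add 33.42.96.0/20 -> H3 at depth 20

== LOOKUPS ==
["H1","H1","H0","H1","H0","H0","H1","H4"]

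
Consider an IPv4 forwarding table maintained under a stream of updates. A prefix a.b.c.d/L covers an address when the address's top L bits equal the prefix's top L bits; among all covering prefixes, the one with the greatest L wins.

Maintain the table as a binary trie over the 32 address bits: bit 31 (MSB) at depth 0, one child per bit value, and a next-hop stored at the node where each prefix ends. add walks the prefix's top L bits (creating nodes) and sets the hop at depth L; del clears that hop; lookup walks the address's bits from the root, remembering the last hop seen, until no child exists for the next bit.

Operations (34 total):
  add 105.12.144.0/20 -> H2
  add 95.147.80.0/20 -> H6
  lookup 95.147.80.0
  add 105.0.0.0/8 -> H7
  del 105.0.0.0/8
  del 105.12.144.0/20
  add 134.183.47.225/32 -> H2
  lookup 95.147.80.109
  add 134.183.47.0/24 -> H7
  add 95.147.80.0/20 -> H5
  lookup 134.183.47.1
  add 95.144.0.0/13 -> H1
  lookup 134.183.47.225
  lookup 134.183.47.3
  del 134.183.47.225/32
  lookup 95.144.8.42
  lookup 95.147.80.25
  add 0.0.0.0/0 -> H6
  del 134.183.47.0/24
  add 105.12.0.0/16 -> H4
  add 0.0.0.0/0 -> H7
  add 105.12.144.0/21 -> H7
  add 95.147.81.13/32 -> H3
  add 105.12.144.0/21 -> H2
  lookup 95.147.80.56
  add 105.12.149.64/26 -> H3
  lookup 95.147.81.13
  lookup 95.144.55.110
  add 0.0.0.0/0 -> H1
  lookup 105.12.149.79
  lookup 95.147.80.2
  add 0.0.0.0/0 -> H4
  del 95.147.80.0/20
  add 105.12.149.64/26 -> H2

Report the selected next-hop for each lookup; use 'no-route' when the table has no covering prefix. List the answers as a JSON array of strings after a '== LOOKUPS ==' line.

Process each operation:
  add 105.12.144.0/20 -> H2 at depth 20
  add 95.147.80.0/20 -> H6 at depth 20
  lookup 95.147.80.0: bits 01011111100100110101 walk d0:-→d1:-→d2:-→d3:-→d4:-→d5:-→d6:-→d7:-→d8:-→d9:-→d10:-→d11:-→d12:-→d13:-→d14:-→d15:-→d16:-→d17:-→d18:-→d19:-→d20:H6 -> H6
  add 105.0.0.0/8 -> H7 at depth 8
  - 105.0.0.0/8 clear@8
  - 105.12.144.0/20 clear@20
  add 134.183.47.225/32 -> H2 at depth 32
  lookup 95.147.80.109: bits 01011111100100110101 walk d0:-→d1:-→d2:-→d3:-→d4:-→d5:-→d6:-→d7:-→d8:-→d9:-→d10:-→d11:-→d12:-→d13:-→d14:-→d15:-→d16:-→d17:-→d18:-→d19:-→d20:H6 -> H6
  add 134.183.47.0/24 -> H7 at depth 24
  add 95.147.80.0/20 -> H5 at depth 20
  lookup 134.183.47.1: bits 100001101011011100101111 walk d0:-→d1:-→d2:-→d3:-→d4:-→d5:-→d6:-→d7:-→d8:-→d9:-→d10:-→d11:-→d12:-→d13:-→d14:-→d15:-→d16:-→d17:-→d18:-→d19:-→d20:-→d21:-→d22:-→d23:-→d24:H7 -> H7
  add 95.144.0.0/13 -> H1 at depth 13
  lookup 134.183.47.225: bits 10000110101101110010111111100001 walk d0:-→d1:-→d2:-→d3:-→d4:-→d5:-→d6:-→d7:-→d8:-→d9:-→d10:-→d11:-→d12:-→d13:-→d14:-→d15:-→d16:-→d17:-→d18:-→d19:-→d20:-→d21:-→d22:-→d23:-→d24:H7→d25:-→d26:-→d27:-→d28:-→d29:-→d30:-→d31:-→d32:H2 -> H2
  lookup 134.183.47.3: bits 100001101011011100101111 walk d0:-→d1:-→d2:-→d3:-→d4:-→d5:-→d6:-→d7:-→d8:-→d9:-→d10:-→d11:-→d12:-→d13:-→d14:-→d15:-→d16:-→d17:-→d18:-→d19:-→d20:-→d21:-→d22:-→d23:-→d24:H7 -> H7
  - 134.183.47.225/32 clear@32
  lookup 95.144.8.42: bits 01011111100100 walk d0:-→d1:-→d2:-→d3:-→d4:-→d5:-→d6:-→d7:-→d8:-→d9:-→d10:-→d11:-→d12:-→d13:H1→d14:- -> H1
  lookup 95.147.80.25: bits 01011111100100110101 walk d0:-→d1:-→d2:-→d3:-→d4:-→d5:-→d6:-→d7:-→d8:-→d9:-→d10:-→d11:-→d12:-→d13:H1→d14:-→d15:-→d16:-→d17:-→d18:-→d19:-→d20:H5 -> H5
  add 0.0.0.0/0 -> H6 at depth 0
  - 134.183.47.0/24 clear@24
  add 105.12.0.0/16 -> H4 at depth 16
  add 0.0.0.0/0 -> H7 at depth 0
  add 105.12.144.0/21 -> H7 at depth 21
  add 95.147.81.13/32 -> H3 at depth 32
  add 105.12.144.0/21 -> H2 at depth 21
  lookup 95.147.80.56: bits 01011111100100110101000 walk d0:H7→d1:-→d2:-→d3:-→d4:-→d5:-→d6:-→d7:-→d8:-→d9:-→d10:-→d11:-→d12:-→d13:H1→d14:-→d15:-→d16:-→d17:-→d18:-→d19:-→d20:H5→d21:-→d22:-→d23:- -> H5
  add 105.12.149.64/26 -> H3 at depth 26
  lookup 95.147.81.13: bits 01011111100100110101000100001101 walk d0:H7→d1:-→d2:-→d3:-→d4:-→d5:-→d6:-→d7:-→d8:-→d9:-→d10:-→d11:-→d12:-→d13:H1→d14:-→d15:-→d16:-→d17:-→d18:-→d19:-→d20:H5→d21:-→d22:-→d23:-→d24:-→d25:-→d26:-→d27:-→d28:-→d29:-→d30:-→d31:-→d32:H3 -> H3
  lookup 95.144.55.110: bits 01011111100100 walk d0:H7→d1:-→d2:-→d3:-→d4:-→d5:-→d6:-→d7:-→d8:-→d9:-→d10:-→d11:-→d12:-→d13:H1→d14:- -> H1
  add 0.0.0.0/0 -> H1 at depth 0
  lookup 105.12.149.79: bits 01101001000011001001010101 walk d0:H1→d1:-→d2:-→d3:-→d4:-→d5:-→d6:-→d7:-→d8:-→d9:-→d10:-→d11:-→d12:-→d13:-→d14:-→d15:-→d16:H4→d17:-→d18:-→d19:-→d20:-→d21:H2→d22:-→d23:-→d24:-→d25:-→d26:H3 -> H3
  lookup 95.147.80.2: bits 01011111100100110101000 walk d0:H1→d1:-→d2:-→d3:-→d4:-→d5:-→d6:-→d7:-→d8:-→d9:-→d10:-→d11:-→d12:-→d13:H1→d14:-→d15:-→d16:-→d17:-→d18:-→d19:-→d20:H5→d21:-→d22:-→d23:- -> H5
  add 0.0.0.0/0 -> H4 at depth 0
  - 95.147.80.0/20 clear@20
  add 105.12.149.64/26 -> H2 at depth 26

== LOOKUPS ==
["H6","H6","H7","H2","H7","H1","H5","H5","H3","H1","H3","H5"]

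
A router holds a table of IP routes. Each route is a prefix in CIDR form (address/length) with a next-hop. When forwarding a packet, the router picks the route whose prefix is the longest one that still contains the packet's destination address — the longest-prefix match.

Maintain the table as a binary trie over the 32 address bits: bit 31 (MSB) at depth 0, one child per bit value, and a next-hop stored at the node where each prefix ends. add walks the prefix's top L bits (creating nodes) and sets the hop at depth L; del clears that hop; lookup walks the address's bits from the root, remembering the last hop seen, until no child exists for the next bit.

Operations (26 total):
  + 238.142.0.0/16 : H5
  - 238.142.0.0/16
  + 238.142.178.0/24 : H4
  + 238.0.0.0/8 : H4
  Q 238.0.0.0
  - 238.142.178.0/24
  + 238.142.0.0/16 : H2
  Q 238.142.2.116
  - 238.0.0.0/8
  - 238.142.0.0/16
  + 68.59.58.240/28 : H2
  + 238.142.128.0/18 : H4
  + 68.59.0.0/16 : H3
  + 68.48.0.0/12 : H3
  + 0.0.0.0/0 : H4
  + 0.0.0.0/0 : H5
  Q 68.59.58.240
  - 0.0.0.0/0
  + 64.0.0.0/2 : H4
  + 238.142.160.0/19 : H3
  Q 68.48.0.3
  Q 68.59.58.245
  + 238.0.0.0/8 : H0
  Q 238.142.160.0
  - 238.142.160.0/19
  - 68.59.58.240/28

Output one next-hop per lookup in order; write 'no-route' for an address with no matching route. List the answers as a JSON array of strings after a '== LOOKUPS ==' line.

Process each operation:
  + 238.142.0.0/16 (H5) depth=16
  - 238.142.0.0/16 clear@16
  + 238.142.178.0/24 (H4) depth=24
  + 238.0.0.0/8 (H4) depth=8
  ? 238.0.0.0  path d0:-→d1:-→d2:-→d3:-→d4:-→d5:-→d6:-→d7:-→d8:H4  best=H4
  - 238.142.178.0/24 clear@24
  + 238.142.0.0/16 (H2) depth=16
  ? 238.142.2.116  path d0:-→d1:-→d2:-→d3:-→d4:-→d5:-→d6:-→d7:-→d8:H4→d9:-→d10:-→d11:-→d12:-→d13:-→d14:-→d15:-→d16:H2  best=H2
  - 238.0.0.0/8 clear@8
  - 238.142.0.0/16 clear@16
  + 68.59.58.240/28 (H2) depth=28
  + 238.142.128.0/18 (H4) depth=18
  + 68.59.0.0/16 (H3) depth=16
  + 68.48.0.0/12 (H3) depth=12
  + 0.0.0.0/0 (H4) depth=0
  + 0.0.0.0/0 (H5) depth=0
  ? 68.59.58.240  path d0:H5→d1:-→d2:-→d3:-→d4:-→d5:-→d6:-→d7:-→d8:-→d9:-→d10:-→d11:-→d12:H3→d13:-→d14:-→d15:-→d16:H3→d17:-→d18:-→d19:-→d20:-→d21:-→d22:-→d23:-→d24:-→d25:-→d26:-→d27:-→d28:H2  best=H2
  - 0.0.0.0/0 clear@0
  + 64.0.0.0/2 (H4) depth=2
  + 238.142.160.0/19 (H3) depth=19
  ? 68.48.0.3  path d0:-→d1:-→d2:H4→d3:-→d4:-→d5:-→d6:-→d7:-→d8:-→d9:-→d10:-→d11:-→d12:H3  best=H3
  ? 68.59.58.245  path d0:-→d1:-→d2:H4→d3:-→d4:-→d5:-→d6:-→d7:-→d8:-→d9:-→d10:-→d11:-→d12:H3→d13:-→d14:-→d15:-→d16:H3→d17:-→d18:-→d19:-→d20:-→d21:-→d22:-→d23:-→d24:-→d25:-→d26:-→d27:-→d28:H2  best=H2
  + 238.0.0.0/8 (H0) depth=8
  ? 238.142.160.0  path d0:-→d1:-→d2:-→d3:-→d4:-→d5:-→d6:-→d7:-→d8:H0→d9:-→d10:-→d11:-→d12:-→d13:-→d14:-→d15:-→d16:-→d17:-→d18:H4→d19:H3  best=H3
  - 238.142.160.0/19 clear@19
  - 68.59.58.240/28 clear@28

== LOOKUPS ==
["H4","H2","H2","H3","H2","H3"]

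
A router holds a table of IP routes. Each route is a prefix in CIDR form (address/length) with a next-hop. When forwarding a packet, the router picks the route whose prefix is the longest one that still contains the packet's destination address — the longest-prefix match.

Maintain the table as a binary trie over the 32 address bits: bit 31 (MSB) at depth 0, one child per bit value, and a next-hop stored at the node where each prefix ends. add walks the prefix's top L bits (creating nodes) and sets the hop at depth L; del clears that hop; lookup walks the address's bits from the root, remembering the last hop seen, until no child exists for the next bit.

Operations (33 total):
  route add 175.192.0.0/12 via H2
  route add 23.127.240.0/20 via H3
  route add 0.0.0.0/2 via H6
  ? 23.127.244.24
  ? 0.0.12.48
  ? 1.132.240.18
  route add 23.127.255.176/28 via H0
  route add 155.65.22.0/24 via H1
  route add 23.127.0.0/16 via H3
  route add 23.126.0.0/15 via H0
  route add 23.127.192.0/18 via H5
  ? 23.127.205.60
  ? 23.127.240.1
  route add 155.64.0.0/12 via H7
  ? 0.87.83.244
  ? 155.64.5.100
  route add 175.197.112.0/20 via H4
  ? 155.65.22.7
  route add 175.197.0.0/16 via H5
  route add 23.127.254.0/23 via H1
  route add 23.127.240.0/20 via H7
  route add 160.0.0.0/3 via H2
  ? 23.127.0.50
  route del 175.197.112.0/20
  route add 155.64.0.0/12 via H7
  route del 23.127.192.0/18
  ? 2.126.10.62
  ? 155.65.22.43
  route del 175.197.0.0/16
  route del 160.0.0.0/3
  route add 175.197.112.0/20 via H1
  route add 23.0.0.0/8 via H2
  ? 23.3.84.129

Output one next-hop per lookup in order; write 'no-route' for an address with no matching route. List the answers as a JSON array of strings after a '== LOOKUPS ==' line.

Apply in order:
  + 175.192.0.0/12 (H2) depth=12
  + 23.127.240.0/20 (H3) depth=20
  + 0.0.0.0/2 (H6) depth=2
  lookup 23.127.244.24: bits 00010111011111111111 walk d0:-→d1:-→d2:H6→d3:-→d4:-→d5:-→d6:-→d7:-→d8:-→d9:-→d10:-→d11:-→d12:-→d13:-→d14:-→d15:-→d16:-→d17:-→d18:-→d19:-→d20:H3 -> H3
  lookup 0.0.12.48: bits 000 walk d0:-→d1:-→d2:H6→d3:- -> H6
  lookup 1.132.240.18: bits 000 walk d0:-→d1:-→d2:H6→d3:- -> H6
  + 23.127.255.176/28 (H0) depth=28
  + 155.65.22.0/24 (H1) depth=24
  + 23.127.0.0/16 (H3) depth=16
  + 23.126.0.0/15 (H0) depth=15
  + 23.127.192.0/18 (H5) depth=18
  lookup 23.127.205.60: bits 000101110111111111 walk d0:-→d1:-→d2:H6→d3:-→d4:-→d5:-→d6:-→d7:-→d8:-→d9:-→d10:-→d11:-→d12:-→d13:-→d14:-→d15:H0→d16:H3→d17:-→d18:H5 -> H5
  lookup 23.127.240.1: bits 00010111011111111111 walk d0:-→d1:-→d2:H6→d3:-→d4:-→d5:-→d6:-→d7:-→d8:-→d9:-→d10:-→d11:-→d12:-→d13:-→d14:-→d15:H0→d16:H3→d17:-→d18:H5→d19:-→d20:H3 -> H3
  + 155.64.0.0/12 (H7) depth=12
  lookup 0.87.83.244: bits 000 walk d0:-→d1:-→d2:H6→d3:- -> H6
  lookup 155.64.5.100: bits 100110110100000 walk d0:-→d1:-→d2:-→d3:-→d4:-→d5:-→d6:-→d7:-→d8:-→d9:-→d10:-→d11:-→d12:H7→d13:-→d14:-→d15:- -> H7
  + 175.197.112.0/20 (H4) depth=20
  lookup 155.65.22.7: bits 100110110100000100010110 walk d0:-→d1:-→d2:-→d3:-→d4:-→d5:-→d6:-→d7:-→d8:-→d9:-→d10:-→d11:-→d12:H7→d13:-→d14:-→d15:-→d16:-→d17:-→d18:-→d19:-→d20:-→d21:-→d22:-→d23:-→d24:H1 -> H1
  + 175.197.0.0/16 (H5) depth=16
  + 23.127.254.0/23 (H1) depth=23
  + 23.127.240.0/20 (H7) depth=20
  + 160.0.0.0/3 (H2) depth=3
  lookup 23.127.0.50: bits 0001011101111111 walk d0:-→d1:-→d2:H6→d3:-→d4:-→d5:-→d6:-→d7:-→d8:-→d9:-→d10:-→d11:-→d12:-→d13:-→d14:-→d15:H0→d16:H3 -> H3
  del 175.197.112.0/20 (clear depth 20)
  + 155.64.0.0/12 (H7) depth=12
  del 23.127.192.0/18 (clear depth 18)
  lookup 2.126.10.62: bits 000 walk d0:-→d1:-→d2:H6→d3:- -> H6
  lookup 155.65.22.43: bits 100110110100000100010110 walk d0:-→d1:-→d2:-→d3:-→d4:-→d5:-→d6:-→d7:-→d8:-→d9:-→d10:-→d11:-→d12:H7→d13:-→d14:-→d15:-→d16:-→d17:-→d18:-→d19:-→d20:-→d21:-→d22:-→d23:-→d24:H1 -> H1
  del 175.197.0.0/16 (clear depth 16)
  del 160.0.0.0/3 (clear depth 3)
  + 175.197.112.0/20 (H1) depth=20
  + 23.0.0.0/8 (H2) depth=8
  lookup 23.3.84.129: bits 000101110 walk d0:-→d1:-→d2:H6→d3:-→d4:-→d5:-→d6:-→d7:-→d8:H2→d9:- -> H2

== LOOKUPS ==
["H3","H6","H6","H5","H3","H6","H7","H1","H3","H6","H1","H2"]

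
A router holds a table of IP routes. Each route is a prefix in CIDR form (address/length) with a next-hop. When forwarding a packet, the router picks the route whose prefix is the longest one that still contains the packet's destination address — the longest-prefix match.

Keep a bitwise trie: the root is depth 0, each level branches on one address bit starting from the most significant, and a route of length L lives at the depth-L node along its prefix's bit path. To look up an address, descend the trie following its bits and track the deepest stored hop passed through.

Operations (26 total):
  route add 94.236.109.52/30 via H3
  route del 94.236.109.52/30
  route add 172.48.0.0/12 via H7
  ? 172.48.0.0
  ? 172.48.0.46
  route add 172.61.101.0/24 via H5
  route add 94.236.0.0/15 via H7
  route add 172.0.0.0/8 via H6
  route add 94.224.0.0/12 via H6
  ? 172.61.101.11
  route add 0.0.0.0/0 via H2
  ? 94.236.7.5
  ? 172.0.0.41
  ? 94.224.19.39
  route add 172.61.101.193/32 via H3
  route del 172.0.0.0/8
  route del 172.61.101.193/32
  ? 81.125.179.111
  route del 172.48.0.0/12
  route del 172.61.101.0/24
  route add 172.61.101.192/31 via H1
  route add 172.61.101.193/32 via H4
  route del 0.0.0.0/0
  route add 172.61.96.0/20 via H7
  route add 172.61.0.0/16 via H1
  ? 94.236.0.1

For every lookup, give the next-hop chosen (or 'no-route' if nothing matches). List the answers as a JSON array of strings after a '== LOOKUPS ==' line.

Apply in order:
  + 94.236.109.52/30 (H3) depth=30
  del 94.236.109.52/30 (clear depth 30)
  + 172.48.0.0/12 (H7) depth=12
  Q 172.48.0.0: descend 101011000011 ; hops seen [H7] ; pick H7
  Q 172.48.0.46: descend 101011000011 ; hops seen [H7] ; pick H7
  + 172.61.101.0/24 (H5) depth=24
  + 94.236.0.0/15 (H7) depth=15
  + 172.0.0.0/8 (H6) depth=8
  + 94.224.0.0/12 (H6) depth=12
  Q 172.61.101.11: descend 101011000011110101100101 ; hops seen [H6,H7,H5] ; pick H5
  + 0.0.0.0/0 (H2) depth=0
  Q 94.236.7.5: descend 01011110111011000 ; hops seen [H2,H6,H7] ; pick H7
  Q 172.0.0.41: descend 1010110000 ; hops seen [H2,H6] ; pick H6
  Q 94.224.19.39: descend 010111101110 ; hops seen [H2,H6] ; pick H6
  + 172.61.101.193/32 (H3) depth=32
  del 172.0.0.0/8 (clear depth 8)
  del 172.61.101.193/32 (clear depth 32)
  Q 81.125.179.111: descend 0101 ; hops seen [H2] ; pick H2
  del 172.48.0.0/12 (clear depth 12)
  del 172.61.101.0/24 (clear depth 24)
  + 172.61.101.192/31 (H1) depth=31
  + 172.61.101.193/32 (H4) depth=32
  del 0.0.0.0/0 (clear depth 0)
  + 172.61.96.0/20 (H7) depth=20
  + 172.61.0.0/16 (H1) depth=16
  Q 94.236.0.1: descend 01011110111011000 ; hops seen [H6,H7] ; pick H7

== LOOKUPS ==
["H7","H7","H5","H7","H6","H6","H2","H7"]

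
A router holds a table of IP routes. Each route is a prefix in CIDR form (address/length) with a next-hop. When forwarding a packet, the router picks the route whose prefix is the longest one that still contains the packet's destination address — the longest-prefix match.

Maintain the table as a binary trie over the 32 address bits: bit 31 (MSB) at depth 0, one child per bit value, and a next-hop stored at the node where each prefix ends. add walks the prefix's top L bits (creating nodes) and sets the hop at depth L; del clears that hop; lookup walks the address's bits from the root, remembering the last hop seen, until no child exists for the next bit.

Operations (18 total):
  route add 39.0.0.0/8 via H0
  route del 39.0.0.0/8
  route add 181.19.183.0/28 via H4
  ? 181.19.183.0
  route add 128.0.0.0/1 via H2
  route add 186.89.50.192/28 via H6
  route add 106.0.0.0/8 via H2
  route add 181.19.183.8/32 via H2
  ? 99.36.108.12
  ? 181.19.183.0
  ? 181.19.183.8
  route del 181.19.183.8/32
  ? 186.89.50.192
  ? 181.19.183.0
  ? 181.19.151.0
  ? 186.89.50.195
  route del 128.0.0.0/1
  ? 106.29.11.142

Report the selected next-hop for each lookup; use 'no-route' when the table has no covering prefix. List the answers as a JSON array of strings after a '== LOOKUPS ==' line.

Apply in order:
  add 39.0.0.0/8 -> H0 at depth 8
  - 39.0.0.0/8 clear@8
  add 181.19.183.0/28 -> H4 at depth 28
  Q 181.19.183.0: descend 1011010100010011101101110000 ; hops seen [H4] ; pick H4
  add 128.0.0.0/1 -> H2 at depth 1
  add 186.89.50.192/28 -> H6 at depth 28
  add 106.0.0.0/8 -> H2 at depth 8
  add 181.19.183.8/32 -> H2 at depth 32
  Q 99.36.108.12: descend 0110 ; hops seen [∅] ; pick no-route
  Q 181.19.183.0: descend 1011010100010011101101110000 ; hops seen [H2,H4] ; pick H4
  Q 181.19.183.8: descend 10110101000100111011011100001000 ; hops seen [H2,H4,H2] ; pick H2
  - 181.19.183.8/32 clear@32
  Q 186.89.50.192: descend 1011101001011001001100101100 ; hops seen [H2,H6] ; pick H6
  Q 181.19.183.0: descend 1011010100010011101101110000 ; hops seen [H2,H4] ; pick H4
  Q 181.19.151.0: descend 101101010001001110 ; hops seen [H2] ; pick H2
  Q 186.89.50.195: descend 1011101001011001001100101100 ; hops seen [H2,H6] ; pick H6
  - 128.0.0.0/1 clear@1
  Q 106.29.11.142: descend 01101010 ; hops seen [H2] ; pick H2

== LOOKUPS ==
["H4","no-route","H4","H2","H6","H4","H2","H6","H2"]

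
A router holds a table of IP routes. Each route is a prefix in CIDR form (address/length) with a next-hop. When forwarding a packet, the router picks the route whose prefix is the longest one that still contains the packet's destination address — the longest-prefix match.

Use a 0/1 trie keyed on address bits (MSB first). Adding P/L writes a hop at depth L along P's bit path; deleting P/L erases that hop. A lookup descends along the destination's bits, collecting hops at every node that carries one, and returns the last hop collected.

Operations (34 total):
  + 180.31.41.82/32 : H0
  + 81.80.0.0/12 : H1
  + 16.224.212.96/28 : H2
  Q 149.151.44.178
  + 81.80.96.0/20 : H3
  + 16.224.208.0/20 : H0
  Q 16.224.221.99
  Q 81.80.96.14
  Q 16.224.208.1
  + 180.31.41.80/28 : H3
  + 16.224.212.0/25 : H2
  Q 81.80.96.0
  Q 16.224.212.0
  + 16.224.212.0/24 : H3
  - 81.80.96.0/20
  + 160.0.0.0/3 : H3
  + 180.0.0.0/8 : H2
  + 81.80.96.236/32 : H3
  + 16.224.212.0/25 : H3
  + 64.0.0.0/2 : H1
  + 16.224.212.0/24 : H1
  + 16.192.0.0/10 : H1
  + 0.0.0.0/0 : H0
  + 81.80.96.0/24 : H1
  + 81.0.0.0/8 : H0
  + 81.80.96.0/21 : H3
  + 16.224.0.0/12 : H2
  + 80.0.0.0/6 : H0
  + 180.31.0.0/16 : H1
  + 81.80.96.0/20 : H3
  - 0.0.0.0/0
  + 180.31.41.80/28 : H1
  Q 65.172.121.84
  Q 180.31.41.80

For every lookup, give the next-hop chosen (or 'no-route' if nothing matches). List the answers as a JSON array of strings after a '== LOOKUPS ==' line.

Apply in order:
  add 180.31.41.82/32 -> H0 at depth 32
  add 81.80.0.0/12 -> H1 at depth 12
  add 16.224.212.96/28 -> H2 at depth 28
  Q 149.151.44.178: descend 10 ; hops seen [∅] ; pick no-route
  add 81.80.96.0/20 -> H3 at depth 20
  add 16.224.208.0/20 -> H0 at depth 20
  Q 16.224.221.99: descend 00010000111000001101 ; hops seen [H0] ; pick H0
  Q 81.80.96.14: descend 01010001010100000110 ; hops seen [H1,H3] ; pick H3
  Q 16.224.208.1: descend 000100001110000011010 ; hops seen [H0] ; pick H0
  add 180.31.41.80/28 -> H3 at depth 28
  add 16.224.212.0/25 -> H2 at depth 25
  Q 81.80.96.0: descend 01010001010100000110 ; hops seen [H1,H3] ; pick H3
  Q 16.224.212.0: descend 0001000011100000110101000 ; hops seen [H0,H2] ; pick H2
  add 16.224.212.0/24 -> H3 at depth 24
  - 81.80.96.0/20 clear@20
  add 160.0.0.0/3 -> H3 at depth 3
  add 180.0.0.0/8 -> H2 at depth 8
  add 81.80.96.236/32 -> H3 at depth 32
  add 16.224.212.0/25 -> H3 at depth 25
  add 64.0.0.0/2 -> H1 at depth 2
  add 16.224.212.0/24 -> H1 at depth 24
  add 16.192.0.0/10 -> H1 at depth 10
  add 0.0.0.0/0 -> H0 at depth 0
  add 81.80.96.0/24 -> H1 at depth 24
  add 81.0.0.0/8 -> H0 at depth 8
  add 81.80.96.0/21 -> H3 at depth 21
  add 16.224.0.0/12 -> H2 at depth 12
  add 80.0.0.0/6 -> H0 at depth 6
  add 180.31.0.0/16 -> H1 at depth 16
  add 81.80.96.0/20 -> H3 at depth 20
  - 0.0.0.0/0 clear@0
  add 180.31.41.80/28 -> H1 at depth 28
  Q 65.172.121.84: descend 010 ; hops seen [H1] ; pick H1
  Q 180.31.41.80: descend 101101000001111100101001010100 ; hops seen [H3,H2,H1,H1] ; pick H1

== LOOKUPS ==
["no-route","H0","H3","H0","H3","H2","H1","H1"]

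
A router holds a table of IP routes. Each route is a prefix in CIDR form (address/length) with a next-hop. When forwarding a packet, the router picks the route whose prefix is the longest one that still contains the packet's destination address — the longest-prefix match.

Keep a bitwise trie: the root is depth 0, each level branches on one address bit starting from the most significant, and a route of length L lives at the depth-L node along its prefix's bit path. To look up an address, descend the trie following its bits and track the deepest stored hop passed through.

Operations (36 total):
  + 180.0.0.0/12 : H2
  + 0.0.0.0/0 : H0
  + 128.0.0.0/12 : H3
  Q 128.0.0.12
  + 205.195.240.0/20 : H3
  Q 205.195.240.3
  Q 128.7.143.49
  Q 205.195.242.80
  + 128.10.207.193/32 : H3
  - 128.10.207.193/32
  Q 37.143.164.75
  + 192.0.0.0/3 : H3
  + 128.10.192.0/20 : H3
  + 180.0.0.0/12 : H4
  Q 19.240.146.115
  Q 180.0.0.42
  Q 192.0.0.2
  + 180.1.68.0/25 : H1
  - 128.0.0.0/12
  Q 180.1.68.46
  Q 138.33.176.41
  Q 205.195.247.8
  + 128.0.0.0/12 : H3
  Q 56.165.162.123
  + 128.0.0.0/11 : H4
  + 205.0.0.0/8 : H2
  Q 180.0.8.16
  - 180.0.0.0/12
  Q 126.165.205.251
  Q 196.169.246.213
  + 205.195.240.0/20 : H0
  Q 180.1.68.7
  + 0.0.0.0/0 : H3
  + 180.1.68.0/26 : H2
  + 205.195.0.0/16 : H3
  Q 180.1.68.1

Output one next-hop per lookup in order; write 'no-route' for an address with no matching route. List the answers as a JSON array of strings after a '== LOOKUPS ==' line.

Apply in order:
  + 180.0.0.0/12 (H2) depth=12
  + 0.0.0.0/0 (H0) depth=0
  + 128.0.0.0/12 (H3) depth=12
  Q 128.0.0.12: descend 100000000000 ; hops seen [H0,H3] ; pick H3
  + 205.195.240.0/20 (H3) depth=20
  Q 205.195.240.3: descend 11001101110000111111 ; hops seen [H0,H3] ; pick H3
  Q 128.7.143.49: descend 100000000000 ; hops seen [H0,H3] ; pick H3
  Q 205.195.242.80: descend 11001101110000111111 ; hops seen [H0,H3] ; pick H3
  + 128.10.207.193/32 (H3) depth=32
  del 128.10.207.193/32 (clear depth 32)
  Q 37.143.164.75: descend ε ; hops seen [H0] ; pick H0
  + 192.0.0.0/3 (H3) depth=3
  + 128.10.192.0/20 (H3) depth=20
  + 180.0.0.0/12 (H4) depth=12
  Q 19.240.146.115: descend ε ; hops seen [H0] ; pick H0
  Q 180.0.0.42: descend 101101000000 ; hops seen [H0,H4] ; pick H4
  Q 192.0.0.2: descend 1100 ; hops seen [H0,H3] ; pick H3
  + 180.1.68.0/25 (H1) depth=25
  del 128.0.0.0/12 (clear depth 12)
  Q 180.1.68.46: descend 1011010000000001010001000 ; hops seen [H0,H4,H1] ; pick H1
  Q 138.33.176.41: descend 1000 ; hops seen [H0] ; pick H0
  Q 205.195.247.8: descend 11001101110000111111 ; hops seen [H0,H3,H3] ; pick H3
  + 128.0.0.0/12 (H3) depth=12
  Q 56.165.162.123: descend ε ; hops seen [H0] ; pick H0
  + 128.0.0.0/11 (H4) depth=11
  + 205.0.0.0/8 (H2) depth=8
  Q 180.0.8.16: descend 101101000000000 ; hops seen [H0,H4] ; pick H4
  del 180.0.0.0/12 (clear depth 12)
  Q 126.165.205.251: descend ε ; hops seen [H0] ; pick H0
  Q 196.169.246.213: descend 1100 ; hops seen [H0,H3] ; pick H3
  + 205.195.240.0/20 (H0) depth=20
  Q 180.1.68.7: descend 1011010000000001010001000 ; hops seen [H0,H1] ; pick H1
  + 0.0.0.0/0 (H3) depth=0
  + 180.1.68.0/26 (H2) depth=26
  + 205.195.0.0/16 (H3) depth=16
  Q 180.1.68.1: descend 10110100000000010100010000 ; hops seen [H3,H1,H2] ; pick H2

== LOOKUPS ==
["H3","H3","H3","H3","H0","H0","H4","H3","H1","H0","H3","H0","H4","H0","H3","H1","H2"]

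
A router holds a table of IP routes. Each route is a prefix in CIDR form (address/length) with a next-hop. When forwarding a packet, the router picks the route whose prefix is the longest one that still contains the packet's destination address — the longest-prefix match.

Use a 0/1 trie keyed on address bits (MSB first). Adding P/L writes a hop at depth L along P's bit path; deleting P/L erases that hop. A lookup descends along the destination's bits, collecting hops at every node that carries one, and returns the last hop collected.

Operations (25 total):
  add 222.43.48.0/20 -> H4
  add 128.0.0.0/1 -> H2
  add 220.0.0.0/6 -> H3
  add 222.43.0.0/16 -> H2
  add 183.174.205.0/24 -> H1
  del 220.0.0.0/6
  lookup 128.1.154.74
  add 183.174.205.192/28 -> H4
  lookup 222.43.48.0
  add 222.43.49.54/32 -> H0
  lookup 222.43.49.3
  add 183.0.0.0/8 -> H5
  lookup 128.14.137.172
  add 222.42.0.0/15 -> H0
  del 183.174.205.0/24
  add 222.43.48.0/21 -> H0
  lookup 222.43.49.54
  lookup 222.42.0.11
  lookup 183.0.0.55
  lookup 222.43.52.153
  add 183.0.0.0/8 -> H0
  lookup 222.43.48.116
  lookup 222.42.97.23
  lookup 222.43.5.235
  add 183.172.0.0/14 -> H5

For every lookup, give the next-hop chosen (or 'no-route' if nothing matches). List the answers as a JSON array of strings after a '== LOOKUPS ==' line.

Trace:
  + 222.43.48.0/20 (H4) depth=20
  + 128.0.0.0/1 (H2) depth=1
  + 220.0.0.0/6 (H3) depth=6
  + 222.43.0.0/16 (H2) depth=16
  + 183.174.205.0/24 (H1) depth=24
  del 220.0.0.0/6 (clear depth 6)
  ? 128.1.154.74  path d0:-→d1:H2→d2:-  best=H2
  + 183.174.205.192/28 (H4) depth=28
  ? 222.43.48.0  path d0:-→d1:H2→d2:-→d3:-→d4:-→d5:-→d6:-→d7:-→d8:-→d9:-→d10:-→d11:-→d12:-→d13:-→d14:-→d15:-→d16:H2→d17:-→d18:-→d19:-→d20:H4  best=H4
  + 222.43.49.54/32 (H0) depth=32
  ? 222.43.49.3  path d0:-→d1:H2→d2:-→d3:-→d4:-→d5:-→d6:-→d7:-→d8:-→d9:-→d10:-→d11:-→d12:-→d13:-→d14:-→d15:-→d16:H2→d17:-→d18:-→d19:-→d20:H4→d21:-→d22:-→d23:-→d24:-→d25:-→d26:-  best=H4
  + 183.0.0.0/8 (H5) depth=8
  ? 128.14.137.172  path d0:-→d1:H2→d2:-  best=H2
  + 222.42.0.0/15 (H0) depth=15
  del 183.174.205.0/24 (clear depth 24)
  + 222.43.48.0/21 (H0) depth=21
  ? 222.43.49.54  path d0:-→d1:H2→d2:-→d3:-→d4:-→d5:-→d6:-→d7:-→d8:-→d9:-→d10:-→d11:-→d12:-→d13:-→d14:-→d15:H0→d16:H2→d17:-→d18:-→d19:-→d20:H4→d21:H0→d22:-→d23:-→d24:-→d25:-→d26:-→d27:-→d28:-→d29:-→d30:-→d31:-→d32:H0  best=H0
  ? 222.42.0.11  path d0:-→d1:H2→d2:-→d3:-→d4:-→d5:-→d6:-→d7:-→d8:-→d9:-→d10:-→d11:-→d12:-→d13:-→d14:-→d15:H0  best=H0
  ? 183.0.0.55  path d0:-→d1:H2→d2:-→d3:-→d4:-→d5:-→d6:-→d7:-→d8:H5  best=H5
  ? 222.43.52.153  path d0:-→d1:H2→d2:-→d3:-→d4:-→d5:-→d6:-→d7:-→d8:-→d9:-→d10:-→d11:-→d12:-→d13:-→d14:-→d15:H0→d16:H2→d17:-→d18:-→d19:-→d20:H4→d21:H0  best=H0
  + 183.0.0.0/8 (H0) depth=8
  ? 222.43.48.116  path d0:-→d1:H2→d2:-→d3:-→d4:-→d5:-→d6:-→d7:-→d8:-→d9:-→d10:-→d11:-→d12:-→d13:-→d14:-→d15:H0→d16:H2→d17:-→d18:-→d19:-→d20:H4→d21:H0→d22:-→d23:-  best=H0
  ? 222.42.97.23  path d0:-→d1:H2→d2:-→d3:-→d4:-→d5:-→d6:-→d7:-→d8:-→d9:-→d10:-→d11:-→d12:-→d13:-→d14:-→d15:H0  best=H0
  ? 222.43.5.235  path d0:-→d1:H2→d2:-→d3:-→d4:-→d5:-→d6:-→d7:-→d8:-→d9:-→d10:-→d11:-→d12:-→d13:-→d14:-→d15:H0→d16:H2→d17:-→d18:-  best=H2
  + 183.172.0.0/14 (H5) depth=14

== LOOKUPS ==
["H2","H4","H4","H2","H0","H0","H5","H0","H0","H0","H2"]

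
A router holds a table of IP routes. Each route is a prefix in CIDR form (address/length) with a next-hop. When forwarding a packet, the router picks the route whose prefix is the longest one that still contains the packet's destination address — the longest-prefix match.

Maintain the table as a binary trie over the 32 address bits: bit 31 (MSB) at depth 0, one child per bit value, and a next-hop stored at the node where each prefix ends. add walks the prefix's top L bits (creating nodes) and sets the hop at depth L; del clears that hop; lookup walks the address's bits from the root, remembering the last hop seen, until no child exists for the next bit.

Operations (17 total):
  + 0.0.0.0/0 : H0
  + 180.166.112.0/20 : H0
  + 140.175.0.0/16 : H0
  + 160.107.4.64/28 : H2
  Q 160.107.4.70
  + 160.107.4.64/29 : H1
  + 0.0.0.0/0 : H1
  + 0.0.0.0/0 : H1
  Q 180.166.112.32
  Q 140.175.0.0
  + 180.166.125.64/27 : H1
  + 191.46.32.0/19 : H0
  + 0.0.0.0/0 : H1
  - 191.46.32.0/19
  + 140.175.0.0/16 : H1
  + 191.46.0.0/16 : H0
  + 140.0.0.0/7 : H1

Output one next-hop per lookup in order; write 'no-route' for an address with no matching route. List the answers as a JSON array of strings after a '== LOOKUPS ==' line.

Process each operation:
  + 0.0.0.0/0 (H0) depth=0
  + 180.166.112.0/20 (H0) depth=20
  + 140.175.0.0/16 (H0) depth=16
  + 160.107.4.64/28 (H2) depth=28
  ? 160.107.4.70  path d0:H0→d1:-→d2:-→d3:-→d4:-→d5:-→d6:-→d7:-→d8:-→d9:-→d10:-→d11:-→d12:-→d13:-→d14:-→d15:-→d16:-→d17:-→d18:-→d19:-→d20:-→d21:-→d22:-→d23:-→d24:-→d25:-→d26:-→d27:-→d28:H2  best=H2
  + 160.107.4.64/29 (H1) depth=29
  + 0.0.0.0/0 (H1) depth=0
  + 0.0.0.0/0 (H1) depth=0
  ? 180.166.112.32  path d0:H1→d1:-→d2:-→d3:-→d4:-→d5:-→d6:-→d7:-→d8:-→d9:-→d10:-→d11:-→d12:-→d13:-→d14:-→d15:-→d16:-→d17:-→d18:-→d19:-→d20:H0  best=H0
  ? 140.175.0.0  path d0:H1→d1:-→d2:-→d3:-→d4:-→d5:-→d6:-→d7:-→d8:-→d9:-→d10:-→d11:-→d12:-→d13:-→d14:-→d15:-→d16:H0  best=H0
  + 180.166.125.64/27 (H1) depth=27
  + 191.46.32.0/19 (H0) depth=19
  + 0.0.0.0/0 (H1) depth=0
  del 191.46.32.0/19 (clear depth 19)
  + 140.175.0.0/16 (H1) depth=16
  + 191.46.0.0/16 (H0) depth=16
  + 140.0.0.0/7 (H1) depth=7

== LOOKUPS ==
["H2","H0","H0"]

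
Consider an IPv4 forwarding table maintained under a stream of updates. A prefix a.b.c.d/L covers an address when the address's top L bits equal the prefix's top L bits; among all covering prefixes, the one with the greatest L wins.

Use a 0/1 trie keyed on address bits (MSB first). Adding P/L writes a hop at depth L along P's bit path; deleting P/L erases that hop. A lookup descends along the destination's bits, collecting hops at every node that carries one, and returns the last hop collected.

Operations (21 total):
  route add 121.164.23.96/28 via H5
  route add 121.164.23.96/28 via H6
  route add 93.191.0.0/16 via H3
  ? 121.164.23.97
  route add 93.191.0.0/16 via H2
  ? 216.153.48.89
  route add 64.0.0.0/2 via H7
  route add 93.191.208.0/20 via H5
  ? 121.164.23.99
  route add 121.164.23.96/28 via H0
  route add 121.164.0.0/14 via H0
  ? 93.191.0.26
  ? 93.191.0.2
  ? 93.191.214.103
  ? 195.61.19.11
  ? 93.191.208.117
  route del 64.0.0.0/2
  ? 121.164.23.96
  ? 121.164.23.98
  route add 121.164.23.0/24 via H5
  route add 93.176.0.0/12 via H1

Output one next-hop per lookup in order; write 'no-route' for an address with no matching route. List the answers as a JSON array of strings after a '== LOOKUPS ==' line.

Process each operation:
  add 121.164.23.96/28 -> H5 at depth 28
  add 121.164.23.96/28 -> H6 at depth 28
  add 93.191.0.0/16 -> H3 at depth 16
  Q 121.164.23.97: descend 0111100110100100000101110110 ; hops seen [H6] ; pick H6
  add 93.191.0.0/16 -> H2 at depth 16
  Q 216.153.48.89: descend ε ; hops seen [∅] ; pick no-route
  add 64.0.0.0/2 -> H7 at depth 2
  add 93.191.208.0/20 -> H5 at depth 20
  Q 121.164.23.99: descend 0111100110100100000101110110 ; hops seen [H7,H6] ; pick H6
  add 121.164.23.96/28 -> H0 at depth 28
  add 121.164.0.0/14 -> H0 at depth 14
  Q 93.191.0.26: descend 0101110110111111 ; hops seen [H7,H2] ; pick H2
  Q 93.191.0.2: descend 0101110110111111 ; hops seen [H7,H2] ; pick H2
  Q 93.191.214.103: descend 01011101101111111101 ; hops seen [H7,H2,H5] ; pick H5
  Q 195.61.19.11: descend ε ; hops seen [∅] ; pick no-route
  Q 93.191.208.117: descend 01011101101111111101 ; hops seen [H7,H2,H5] ; pick H5
  del 64.0.0.0/2 (clear depth 2)
  Q 121.164.23.96: descend 0111100110100100000101110110 ; hops seen [H0,H0] ; pick H0
  Q 121.164.23.98: descend 0111100110100100000101110110 ; hops seen [H0,H0] ; pick H0
  add 121.164.23.0/24 -> H5 at depth 24
  add 93.176.0.0/12 -> H1 at depth 12

== LOOKUPS ==
["H6","no-route","H6","H2","H2","H5","no-route","H5","H0","H0"]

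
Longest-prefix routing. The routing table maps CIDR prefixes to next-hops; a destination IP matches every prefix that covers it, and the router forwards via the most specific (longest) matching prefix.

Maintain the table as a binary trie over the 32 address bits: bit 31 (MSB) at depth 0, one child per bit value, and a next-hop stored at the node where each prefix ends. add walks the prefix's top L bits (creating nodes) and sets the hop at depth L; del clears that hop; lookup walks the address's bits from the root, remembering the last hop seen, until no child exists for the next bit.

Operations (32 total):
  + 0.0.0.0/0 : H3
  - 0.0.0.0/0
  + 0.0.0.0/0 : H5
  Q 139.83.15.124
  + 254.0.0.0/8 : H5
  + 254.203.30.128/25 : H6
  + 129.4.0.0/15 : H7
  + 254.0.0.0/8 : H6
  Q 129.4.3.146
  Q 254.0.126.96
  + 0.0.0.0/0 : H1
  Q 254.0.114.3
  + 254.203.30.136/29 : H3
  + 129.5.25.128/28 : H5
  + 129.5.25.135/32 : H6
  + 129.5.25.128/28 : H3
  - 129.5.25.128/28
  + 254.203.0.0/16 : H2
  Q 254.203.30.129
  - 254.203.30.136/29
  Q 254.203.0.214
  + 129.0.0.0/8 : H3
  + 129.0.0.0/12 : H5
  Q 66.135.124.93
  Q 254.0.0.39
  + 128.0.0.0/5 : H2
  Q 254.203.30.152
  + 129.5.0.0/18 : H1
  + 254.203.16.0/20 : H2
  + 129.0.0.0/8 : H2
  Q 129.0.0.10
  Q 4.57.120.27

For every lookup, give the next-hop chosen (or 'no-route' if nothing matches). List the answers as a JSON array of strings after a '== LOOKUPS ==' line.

Trace:
  add 0.0.0.0/0 -> H3 at depth 0
  - 0.0.0.0/0 clear@0
  add 0.0.0.0/0 -> H5 at depth 0
  Q 139.83.15.124: descend ε ; hops seen [H5] ; pick H5
  add 254.0.0.0/8 -> H5 at depth 8
  add 254.203.30.128/25 -> H6 at depth 25
  add 129.4.0.0/15 -> H7 at depth 15
  add 254.0.0.0/8 -> H6 at depth 8
  Q 129.4.3.146: descend 100000010000010 ; hops seen [H5,H7] ; pick H7
  Q 254.0.126.96: descend 11111110 ; hops seen [H5,H6] ; pick H6
  add 0.0.0.0/0 -> H1 at depth 0
  Q 254.0.114.3: descend 11111110 ; hops seen [H1,H6] ; pick H6
  add 254.203.30.136/29 -> H3 at depth 29
  add 129.5.25.128/28 -> H5 at depth 28
  add 129.5.25.135/32 -> H6 at depth 32
  add 129.5.25.128/28 -> H3 at depth 28
  - 129.5.25.128/28 clear@28
  add 254.203.0.0/16 -> H2 at depth 16
  Q 254.203.30.129: descend 1111111011001011000111101000 ; hops seen [H1,H6,H2,H6] ; pick H6
  - 254.203.30.136/29 clear@29
  Q 254.203.0.214: descend 1111111011001011000 ; hops seen [H1,H6,H2] ; pick H2
  add 129.0.0.0/8 -> H3 at depth 8
  add 129.0.0.0/12 -> H5 at depth 12
  Q 66.135.124.93: descend ε ; hops seen [H1] ; pick H1
  Q 254.0.0.39: descend 11111110 ; hops seen [H1,H6] ; pick H6
  add 128.0.0.0/5 -> H2 at depth 5
  Q 254.203.30.152: descend 111111101100101100011110100 ; hops seen [H1,H6,H2,H6] ; pick H6
  add 129.5.0.0/18 -> H1 at depth 18
  add 254.203.16.0/20 -> H2 at depth 20
  add 129.0.0.0/8 -> H2 at depth 8
  Q 129.0.0.10: descend 1000000100000 ; hops seen [H1,H2,H2,H5] ; pick H5
  Q 4.57.120.27: descend ε ; hops seen [H1] ; pick H1

== LOOKUPS ==
["H5","H7","H6","H6","H6","H2","H1","H6","H6","H5","H1"]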